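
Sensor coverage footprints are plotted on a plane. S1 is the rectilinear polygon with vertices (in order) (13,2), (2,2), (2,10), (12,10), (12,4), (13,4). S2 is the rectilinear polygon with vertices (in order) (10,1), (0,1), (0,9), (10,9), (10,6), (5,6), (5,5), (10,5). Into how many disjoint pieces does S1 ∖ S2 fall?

1

S1 ∖ S2 is a single connected region.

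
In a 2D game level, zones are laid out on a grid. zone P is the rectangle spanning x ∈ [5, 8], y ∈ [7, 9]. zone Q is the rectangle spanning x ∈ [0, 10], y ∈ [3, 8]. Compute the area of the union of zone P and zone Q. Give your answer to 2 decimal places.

53.00

By inclusion–exclusion:
Individual areas: |zone P| = 6, |zone Q| = 50.
|zone P∩zone Q|: x∈[5,8], y∈[7,8] → 3·1 = 3.
|zone P ∪ zone Q| = 56 − 3 = 53.00.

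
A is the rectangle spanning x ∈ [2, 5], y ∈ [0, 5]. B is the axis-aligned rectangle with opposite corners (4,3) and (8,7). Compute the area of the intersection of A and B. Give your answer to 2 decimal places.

2.00

|A∩B|: x∈[4,5], y∈[3,5] → 1·2 = 2.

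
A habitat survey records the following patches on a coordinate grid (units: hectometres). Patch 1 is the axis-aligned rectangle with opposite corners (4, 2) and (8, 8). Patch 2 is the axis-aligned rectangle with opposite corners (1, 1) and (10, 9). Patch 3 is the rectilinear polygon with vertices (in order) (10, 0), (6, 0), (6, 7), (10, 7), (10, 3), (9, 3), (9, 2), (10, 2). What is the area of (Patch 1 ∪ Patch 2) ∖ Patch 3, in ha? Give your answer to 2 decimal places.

|Patch 1 ∪ Patch 2| = 72.
|(Patch 1 ∪ Patch 2) ∩ Patch 3| = 23.
|(Patch 1 ∪ Patch 2) ∖ Patch 3| = 72 − 23 = 49.00.

49.00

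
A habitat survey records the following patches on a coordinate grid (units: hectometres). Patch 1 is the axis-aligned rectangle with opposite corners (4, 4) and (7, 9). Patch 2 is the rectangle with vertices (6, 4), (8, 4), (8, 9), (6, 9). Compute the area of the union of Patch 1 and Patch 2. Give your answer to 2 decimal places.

By inclusion–exclusion:
Individual areas: |Patch 1| = 15, |Patch 2| = 10.
|Patch 1∩Patch 2|: x∈[6,7], y∈[4,9] → 1·5 = 5.
|Patch 1 ∪ Patch 2| = 25 − 5 = 20.00.

20.00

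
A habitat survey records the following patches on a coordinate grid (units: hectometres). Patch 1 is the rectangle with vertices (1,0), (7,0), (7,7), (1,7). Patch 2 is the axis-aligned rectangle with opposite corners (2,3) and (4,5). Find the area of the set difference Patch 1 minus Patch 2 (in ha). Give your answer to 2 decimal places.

38.00

|Patch 1∩Patch 2|: x∈[2,4], y∈[3,5] → 2·2 = 4.
|Patch 1| = 42.
|Patch 1 ∖ Patch 2| = |Patch 1| − |Patch 1∩Patch 2| = 42 − 4 = 38.00.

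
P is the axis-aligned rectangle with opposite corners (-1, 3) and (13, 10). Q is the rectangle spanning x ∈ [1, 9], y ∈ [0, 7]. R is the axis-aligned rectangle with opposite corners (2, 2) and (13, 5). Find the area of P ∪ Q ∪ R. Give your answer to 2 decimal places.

126.00

By inclusion–exclusion:
Individual areas: |P| = 98, |Q| = 56, |R| = 33.
|P∩Q|: x∈[1,9], y∈[3,7] → 8·4 = 32.
|P∩R|: x∈[2,13], y∈[3,5] → 11·2 = 22.
|Q∩R|: x∈[2,9], y∈[2,5] → 7·3 = 21.
|P∩Q∩R| = 14.
|P ∪ Q ∪ R| = 187 − 75 + 14 = 126.00.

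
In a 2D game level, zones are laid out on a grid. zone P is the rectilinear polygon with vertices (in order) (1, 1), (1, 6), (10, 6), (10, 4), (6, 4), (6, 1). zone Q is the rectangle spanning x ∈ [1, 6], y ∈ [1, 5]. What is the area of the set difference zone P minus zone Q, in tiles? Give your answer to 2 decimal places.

13.00

|zone P| = 33, |zone P∩zone Q| = 20.
|zone P ∖ zone Q| = |zone P| − |zone P∩zone Q| = 33 − 20 = 13.00.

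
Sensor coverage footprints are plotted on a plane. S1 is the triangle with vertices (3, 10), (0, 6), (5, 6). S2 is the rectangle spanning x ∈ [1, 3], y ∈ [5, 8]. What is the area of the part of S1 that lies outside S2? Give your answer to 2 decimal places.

6.17

|S1| = 10, |S1∩S2| = 3.8333.
|S1 ∖ S2| = |S1| − |S1∩S2| = 10 − 3.8333 = 6.17.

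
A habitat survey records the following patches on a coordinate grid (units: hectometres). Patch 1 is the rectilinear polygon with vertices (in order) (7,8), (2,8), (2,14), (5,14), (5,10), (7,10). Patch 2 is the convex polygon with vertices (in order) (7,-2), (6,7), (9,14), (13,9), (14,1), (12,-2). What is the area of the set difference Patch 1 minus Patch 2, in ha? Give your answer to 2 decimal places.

21.62

|Patch 1| = 22, |Patch 1∩Patch 2| = 0.381.
|Patch 1 ∖ Patch 2| = |Patch 1| − |Patch 1∩Patch 2| = 22 − 0.381 = 21.62.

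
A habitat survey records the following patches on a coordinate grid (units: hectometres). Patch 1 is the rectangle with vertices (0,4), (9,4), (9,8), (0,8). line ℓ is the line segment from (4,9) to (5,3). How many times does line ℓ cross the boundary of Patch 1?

The segment meets the boundary at (4.833,4), (4.167,8).

2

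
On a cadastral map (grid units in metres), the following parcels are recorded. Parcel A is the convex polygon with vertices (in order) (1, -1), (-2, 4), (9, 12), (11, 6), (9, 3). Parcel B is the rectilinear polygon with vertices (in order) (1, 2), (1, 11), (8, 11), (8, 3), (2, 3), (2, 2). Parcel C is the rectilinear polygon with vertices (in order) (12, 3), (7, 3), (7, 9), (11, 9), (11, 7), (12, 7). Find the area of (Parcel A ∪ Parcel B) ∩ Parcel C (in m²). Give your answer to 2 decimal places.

19.50

The region (Parcel A ∪ Parcel B) ∩ Parcel C is the polygon with vertices (11,6), (9,3), (7,3), (7,9), (10,9).
By the shoelace formula its area is 19.50.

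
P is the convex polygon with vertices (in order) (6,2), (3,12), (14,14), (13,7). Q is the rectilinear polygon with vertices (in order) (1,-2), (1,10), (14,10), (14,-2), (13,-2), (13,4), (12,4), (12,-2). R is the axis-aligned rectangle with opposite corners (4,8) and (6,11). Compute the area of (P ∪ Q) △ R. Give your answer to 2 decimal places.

175.26

|P ∪ Q| = 181.2571.
|(P ∪ Q) ∩ R| = 6.
|(P ∪ Q) △ R| = 181.2571 + 6 − 12 = 175.26.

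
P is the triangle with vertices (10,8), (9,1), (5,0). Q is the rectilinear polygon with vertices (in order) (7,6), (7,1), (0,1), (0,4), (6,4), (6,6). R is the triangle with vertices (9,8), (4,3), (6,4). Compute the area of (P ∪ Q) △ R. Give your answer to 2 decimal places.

|P ∪ Q| = 34.9875.
|(P ∪ Q) ∩ R| = 1.3333.
|(P ∪ Q) △ R| = 34.9875 + 2.5 − 2.6667 = 34.82.

34.82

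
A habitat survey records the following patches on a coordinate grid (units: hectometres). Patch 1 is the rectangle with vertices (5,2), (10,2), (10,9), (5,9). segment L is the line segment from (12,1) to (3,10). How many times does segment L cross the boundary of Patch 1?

The segment meets the boundary at (5,8), (10,3).

2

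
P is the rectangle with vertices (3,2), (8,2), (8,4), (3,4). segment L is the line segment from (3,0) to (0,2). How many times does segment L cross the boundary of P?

The segment lies entirely outside P and never meets its boundary.

0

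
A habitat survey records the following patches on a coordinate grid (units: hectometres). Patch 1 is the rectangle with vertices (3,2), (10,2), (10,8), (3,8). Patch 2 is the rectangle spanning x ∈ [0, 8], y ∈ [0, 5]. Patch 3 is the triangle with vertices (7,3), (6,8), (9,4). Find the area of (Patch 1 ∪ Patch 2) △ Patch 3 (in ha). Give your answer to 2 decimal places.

61.50

|Patch 1 ∪ Patch 2| = 67.
|(Patch 1 ∪ Patch 2) ∩ Patch 3| = 5.5.
|(Patch 1 ∪ Patch 2) △ Patch 3| = 67 + 5.5 − 11 = 61.50.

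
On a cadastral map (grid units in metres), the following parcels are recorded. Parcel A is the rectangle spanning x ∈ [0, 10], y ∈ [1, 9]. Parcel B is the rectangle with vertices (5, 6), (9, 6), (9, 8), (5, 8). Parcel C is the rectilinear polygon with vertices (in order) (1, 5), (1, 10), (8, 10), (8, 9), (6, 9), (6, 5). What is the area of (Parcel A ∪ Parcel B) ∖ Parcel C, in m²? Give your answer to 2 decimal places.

|Parcel A ∪ Parcel B| = 80.
|(Parcel A ∪ Parcel B) ∩ Parcel C| = 20.
|(Parcel A ∪ Parcel B) ∖ Parcel C| = 80 − 20 = 60.00.

60.00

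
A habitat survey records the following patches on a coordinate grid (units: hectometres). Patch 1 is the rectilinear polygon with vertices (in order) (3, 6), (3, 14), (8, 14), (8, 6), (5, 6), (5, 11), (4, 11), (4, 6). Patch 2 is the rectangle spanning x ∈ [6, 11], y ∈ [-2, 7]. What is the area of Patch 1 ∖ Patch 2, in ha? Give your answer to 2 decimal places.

|Patch 1| = 35, |Patch 1∩Patch 2| = 2.
|Patch 1 ∖ Patch 2| = |Patch 1| − |Patch 1∩Patch 2| = 35 − 2 = 33.00.

33.00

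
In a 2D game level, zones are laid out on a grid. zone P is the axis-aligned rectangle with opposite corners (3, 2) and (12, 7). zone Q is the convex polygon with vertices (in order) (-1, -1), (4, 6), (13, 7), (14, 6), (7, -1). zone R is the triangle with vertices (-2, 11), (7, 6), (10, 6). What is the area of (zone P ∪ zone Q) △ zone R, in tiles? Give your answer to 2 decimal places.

78.24

|zone P ∪ zone Q| = 76.1444.
|(zone P ∪ zone Q) ∩ zone R| = 2.7.
|(zone P ∪ zone Q) △ zone R| = 76.1444 + 7.5 − 5.4 = 78.24.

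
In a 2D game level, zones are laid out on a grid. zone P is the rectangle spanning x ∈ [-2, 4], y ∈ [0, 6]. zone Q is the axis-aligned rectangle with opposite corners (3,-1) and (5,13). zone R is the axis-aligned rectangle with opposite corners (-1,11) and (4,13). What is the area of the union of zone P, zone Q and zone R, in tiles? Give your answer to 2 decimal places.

66.00

By inclusion–exclusion:
Individual areas: |zone P| = 36, |zone Q| = 28, |zone R| = 10.
|zone P∩zone Q|: x∈[3,4], y∈[0,6] → 1·6 = 6.
|zone P∩zone R| = 0 (no overlap).
|zone Q∩zone R|: x∈[3,4], y∈[11,13] → 1·2 = 2.
|zone P∩zone Q∩zone R| = 0.
|zone P ∪ zone Q ∪ zone R| = 74 − 8 + 0 = 66.00.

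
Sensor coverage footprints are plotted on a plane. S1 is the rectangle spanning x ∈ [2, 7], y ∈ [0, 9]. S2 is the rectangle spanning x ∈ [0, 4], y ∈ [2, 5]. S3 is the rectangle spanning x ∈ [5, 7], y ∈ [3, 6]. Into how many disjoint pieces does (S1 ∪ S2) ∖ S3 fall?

1

(S1 ∪ S2) ∖ S3 is a single connected region.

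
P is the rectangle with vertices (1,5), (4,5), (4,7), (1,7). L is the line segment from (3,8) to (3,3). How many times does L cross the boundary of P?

The segment meets the boundary at (3,5), (3,7).

2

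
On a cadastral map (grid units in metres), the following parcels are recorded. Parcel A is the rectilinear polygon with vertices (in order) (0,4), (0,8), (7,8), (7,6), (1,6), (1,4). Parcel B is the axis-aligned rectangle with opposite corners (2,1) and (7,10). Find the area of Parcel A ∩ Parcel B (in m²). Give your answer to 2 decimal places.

The intersection is the polygon with vertices (7,8), (7,6), (2,6), (2,8).
By the shoelace formula its area is 10.00.

10.00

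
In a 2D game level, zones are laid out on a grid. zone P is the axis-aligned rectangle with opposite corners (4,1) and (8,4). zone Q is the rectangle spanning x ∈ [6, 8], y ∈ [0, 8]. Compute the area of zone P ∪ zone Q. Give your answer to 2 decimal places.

22.00

By inclusion–exclusion:
Individual areas: |zone P| = 12, |zone Q| = 16.
|zone P∩zone Q|: x∈[6,8], y∈[1,4] → 2·3 = 6.
|zone P ∪ zone Q| = 28 − 6 = 22.00.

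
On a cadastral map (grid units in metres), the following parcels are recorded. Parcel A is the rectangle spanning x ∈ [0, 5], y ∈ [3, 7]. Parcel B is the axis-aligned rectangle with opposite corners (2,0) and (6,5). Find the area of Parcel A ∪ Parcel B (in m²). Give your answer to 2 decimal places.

34.00

By inclusion–exclusion:
Individual areas: |Parcel A| = 20, |Parcel B| = 20.
|Parcel A∩Parcel B|: x∈[2,5], y∈[3,5] → 3·2 = 6.
|Parcel A ∪ Parcel B| = 40 − 6 = 34.00.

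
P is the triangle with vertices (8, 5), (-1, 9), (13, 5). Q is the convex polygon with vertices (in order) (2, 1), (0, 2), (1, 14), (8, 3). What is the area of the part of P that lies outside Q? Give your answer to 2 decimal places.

6.56

|P| = 10, |P∩Q| = 3.4444.
|P ∖ Q| = |P| − |P∩Q| = 10 − 3.4444 = 6.56.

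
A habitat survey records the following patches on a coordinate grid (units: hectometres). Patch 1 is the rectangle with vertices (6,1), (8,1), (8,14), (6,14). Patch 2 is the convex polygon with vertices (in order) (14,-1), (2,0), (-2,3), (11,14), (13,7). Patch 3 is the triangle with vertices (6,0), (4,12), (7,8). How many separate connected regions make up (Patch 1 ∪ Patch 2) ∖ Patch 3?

1

(Patch 1 ∪ Patch 2) ∖ Patch 3 is a single connected region.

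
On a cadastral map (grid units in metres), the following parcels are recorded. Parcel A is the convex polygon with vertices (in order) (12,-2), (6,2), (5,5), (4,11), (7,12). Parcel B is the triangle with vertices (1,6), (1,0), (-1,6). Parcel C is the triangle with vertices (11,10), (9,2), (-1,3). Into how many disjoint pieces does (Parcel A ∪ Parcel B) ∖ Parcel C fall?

4

(Parcel A ∪ Parcel B) ∖ Parcel C splits into 4 disjoint pieces (area 11.642, area 14.9375, area 3.5775, area 1.3517).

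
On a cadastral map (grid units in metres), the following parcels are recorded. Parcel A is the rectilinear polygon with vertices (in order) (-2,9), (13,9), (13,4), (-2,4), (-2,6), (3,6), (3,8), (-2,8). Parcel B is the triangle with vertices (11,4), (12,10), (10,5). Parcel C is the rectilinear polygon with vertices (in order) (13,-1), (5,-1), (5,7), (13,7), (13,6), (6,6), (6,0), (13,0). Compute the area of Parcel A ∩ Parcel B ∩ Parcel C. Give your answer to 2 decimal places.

The intersection is the polygon with vertices (11.333,6), (10.4,6), (10.8,7), (11.5,7).
By the shoelace formula its area is 0.82.

0.82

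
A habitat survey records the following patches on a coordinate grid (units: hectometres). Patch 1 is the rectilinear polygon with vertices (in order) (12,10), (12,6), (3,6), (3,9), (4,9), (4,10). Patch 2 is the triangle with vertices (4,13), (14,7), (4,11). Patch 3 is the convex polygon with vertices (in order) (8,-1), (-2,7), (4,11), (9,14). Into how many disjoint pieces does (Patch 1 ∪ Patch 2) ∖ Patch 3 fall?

2

(Patch 1 ∪ Patch 2) ∖ Patch 3 splits into 2 disjoint pieces (area 14.0205, area 1.6667).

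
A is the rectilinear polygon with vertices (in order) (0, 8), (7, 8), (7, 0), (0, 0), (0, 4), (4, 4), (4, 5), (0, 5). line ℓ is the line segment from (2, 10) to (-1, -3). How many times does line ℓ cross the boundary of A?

4

The segment meets the boundary at (0,1.333), (0.615,4), (0.846,5), (1.538,8).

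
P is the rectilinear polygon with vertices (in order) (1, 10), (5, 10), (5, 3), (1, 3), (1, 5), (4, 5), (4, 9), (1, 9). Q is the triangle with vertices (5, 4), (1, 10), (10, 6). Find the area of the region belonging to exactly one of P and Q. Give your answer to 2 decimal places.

26.03

|P| = 16, |Q| = 19, |P∩Q| = 4.4861.
|P △ Q| = |P| + |Q| − 2·|P∩Q| = 16 + 19 − 8.9722 = 26.03.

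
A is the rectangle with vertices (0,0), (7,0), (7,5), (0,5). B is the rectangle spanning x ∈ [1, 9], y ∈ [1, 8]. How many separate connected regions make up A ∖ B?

A ∖ B is a single connected region.

1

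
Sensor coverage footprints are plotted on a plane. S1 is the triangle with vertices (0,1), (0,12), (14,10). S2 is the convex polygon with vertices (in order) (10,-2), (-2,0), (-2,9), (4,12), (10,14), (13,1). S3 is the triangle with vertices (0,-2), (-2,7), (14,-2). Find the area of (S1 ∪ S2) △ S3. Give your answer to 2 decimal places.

|S1 ∪ S2| = 183.4604.
|(S1 ∪ S2) ∩ S3| = 51.4662.
|(S1 ∪ S2) △ S3| = 183.4604 + 63 − 102.9323 = 143.53.

143.53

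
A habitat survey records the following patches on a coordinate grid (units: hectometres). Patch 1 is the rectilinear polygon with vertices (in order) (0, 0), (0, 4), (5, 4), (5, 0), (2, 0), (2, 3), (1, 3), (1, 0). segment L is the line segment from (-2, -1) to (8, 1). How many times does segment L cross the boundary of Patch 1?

The segment meets the boundary at (3,0), (5,0.4).

2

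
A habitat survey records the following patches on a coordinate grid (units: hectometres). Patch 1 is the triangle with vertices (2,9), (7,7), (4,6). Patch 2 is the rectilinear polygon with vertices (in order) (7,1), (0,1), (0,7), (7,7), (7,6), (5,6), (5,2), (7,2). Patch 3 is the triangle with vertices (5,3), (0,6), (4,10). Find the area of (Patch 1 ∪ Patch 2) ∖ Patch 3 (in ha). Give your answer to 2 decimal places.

24.70

|Patch 1 ∪ Patch 2| = 37.6667.
|(Patch 1 ∪ Patch 2) ∩ Patch 3| = 12.9641.
|(Patch 1 ∪ Patch 2) ∖ Patch 3| = 37.6667 − 12.9641 = 24.70.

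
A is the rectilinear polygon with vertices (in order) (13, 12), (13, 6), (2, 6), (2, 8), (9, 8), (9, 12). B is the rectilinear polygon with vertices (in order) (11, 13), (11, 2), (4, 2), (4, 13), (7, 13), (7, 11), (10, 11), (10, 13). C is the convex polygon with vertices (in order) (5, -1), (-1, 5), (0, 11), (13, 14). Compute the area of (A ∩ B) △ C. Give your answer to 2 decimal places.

|A ∩ B| = 21.
|(A ∩ B) ∩ C| = 16.1833.
|(A ∩ B) △ C| = 21 + 106.5 − 32.3667 = 95.13.

95.13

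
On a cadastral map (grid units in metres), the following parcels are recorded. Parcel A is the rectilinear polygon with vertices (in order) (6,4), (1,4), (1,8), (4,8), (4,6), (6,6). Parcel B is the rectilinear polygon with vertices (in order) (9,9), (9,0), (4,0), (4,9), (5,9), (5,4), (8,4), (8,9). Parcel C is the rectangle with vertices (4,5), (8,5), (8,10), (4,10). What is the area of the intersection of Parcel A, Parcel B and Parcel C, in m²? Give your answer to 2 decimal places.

1.00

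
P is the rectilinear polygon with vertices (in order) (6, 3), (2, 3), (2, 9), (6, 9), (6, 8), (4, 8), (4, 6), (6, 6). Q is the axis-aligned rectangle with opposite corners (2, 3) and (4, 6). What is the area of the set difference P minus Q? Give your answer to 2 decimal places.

14.00

|P| = 20, |P∩Q| = 6.
|P ∖ Q| = |P| − |P∩Q| = 20 − 6 = 14.00.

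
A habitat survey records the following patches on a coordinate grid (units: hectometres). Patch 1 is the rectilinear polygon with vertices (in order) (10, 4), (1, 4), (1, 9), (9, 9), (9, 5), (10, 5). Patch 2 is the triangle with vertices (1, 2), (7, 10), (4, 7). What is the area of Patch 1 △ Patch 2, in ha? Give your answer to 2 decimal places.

|Patch 1| = 41, |Patch 2| = 3, |Patch 1∩Patch 2| = 2.575.
|Patch 1 △ Patch 2| = |Patch 1| + |Patch 2| − 2·|Patch 1∩Patch 2| = 41 + 3 − 5.15 = 38.85.

38.85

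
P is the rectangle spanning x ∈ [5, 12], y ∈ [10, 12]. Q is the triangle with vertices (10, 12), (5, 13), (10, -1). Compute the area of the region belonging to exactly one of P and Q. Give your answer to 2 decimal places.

29.36

|P| = 14, |Q| = 32.5, |P∩Q| = 8.5714.
|P △ Q| = |P| + |Q| − 2·|P∩Q| = 14 + 32.5 − 17.1429 = 29.36.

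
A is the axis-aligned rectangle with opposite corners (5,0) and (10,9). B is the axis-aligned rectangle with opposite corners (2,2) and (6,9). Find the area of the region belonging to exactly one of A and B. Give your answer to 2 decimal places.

59.00

|A∩B|: x∈[5,6], y∈[2,9] → 1·7 = 7.
|A △ B| = |A| + |B| − 2·|A∩B| = 45 + 28 − 14 = 59.00.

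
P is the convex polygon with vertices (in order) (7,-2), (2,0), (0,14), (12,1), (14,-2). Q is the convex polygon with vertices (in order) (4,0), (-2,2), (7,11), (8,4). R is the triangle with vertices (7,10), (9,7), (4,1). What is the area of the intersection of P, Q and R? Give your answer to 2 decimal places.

7.25

The intersection is the polygon with vertices (7.775,5.577), (7.78,5.537), (4,1), (6.122,7.367).
By the shoelace formula its area is 7.25.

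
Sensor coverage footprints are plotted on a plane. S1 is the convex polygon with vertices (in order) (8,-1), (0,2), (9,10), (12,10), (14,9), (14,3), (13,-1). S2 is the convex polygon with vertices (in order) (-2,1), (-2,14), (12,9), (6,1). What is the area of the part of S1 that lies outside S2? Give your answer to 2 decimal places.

|S1| = 103, |S1∩S2| = 45.2667.
|S1 ∖ S2| = |S1| − |S1∩S2| = 103 − 45.2667 = 57.73.

57.73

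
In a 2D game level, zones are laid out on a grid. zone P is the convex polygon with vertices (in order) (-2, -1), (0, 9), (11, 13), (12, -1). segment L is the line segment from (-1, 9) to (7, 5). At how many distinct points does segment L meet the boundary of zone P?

1

The segment meets the boundary at (-0.091,8.545).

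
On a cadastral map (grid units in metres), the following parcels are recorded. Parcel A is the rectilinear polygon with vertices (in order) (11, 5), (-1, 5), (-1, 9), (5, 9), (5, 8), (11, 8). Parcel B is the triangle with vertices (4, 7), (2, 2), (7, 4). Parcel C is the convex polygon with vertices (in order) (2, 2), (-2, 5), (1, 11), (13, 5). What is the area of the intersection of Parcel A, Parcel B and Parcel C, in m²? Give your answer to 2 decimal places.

The intersection is the polygon with vertices (4,7), (6,5), (3.2,5).
By the shoelace formula its area is 2.80.

2.80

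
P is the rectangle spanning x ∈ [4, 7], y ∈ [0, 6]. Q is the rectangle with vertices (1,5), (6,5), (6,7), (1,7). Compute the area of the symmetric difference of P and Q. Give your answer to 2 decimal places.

24.00

|P∩Q|: x∈[4,6], y∈[5,6] → 2·1 = 2.
|P △ Q| = |P| + |Q| − 2·|P∩Q| = 18 + 10 − 4 = 24.00.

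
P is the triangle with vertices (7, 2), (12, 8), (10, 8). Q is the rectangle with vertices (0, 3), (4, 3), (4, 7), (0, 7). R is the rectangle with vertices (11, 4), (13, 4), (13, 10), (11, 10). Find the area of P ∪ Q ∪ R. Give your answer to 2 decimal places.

By inclusion–exclusion:
Individual areas: |P| = 6, |Q| = 16, |R| = 12.
|P∩Q| = 0.
|P∩R| = 0.6.
|Q∩R| = 0 (no overlap).
|P∩Q∩R| = 0.
|P ∪ Q ∪ R| = 34 − 0.6 + 0 = 33.40.

33.40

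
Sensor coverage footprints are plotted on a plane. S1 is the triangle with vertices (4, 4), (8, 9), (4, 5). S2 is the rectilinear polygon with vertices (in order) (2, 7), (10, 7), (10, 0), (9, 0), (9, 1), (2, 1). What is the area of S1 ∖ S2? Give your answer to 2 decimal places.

0.40

|S1| = 2, |S1∩S2| = 1.6.
|S1 ∖ S2| = |S1| − |S1∩S2| = 2 − 1.6 = 0.40.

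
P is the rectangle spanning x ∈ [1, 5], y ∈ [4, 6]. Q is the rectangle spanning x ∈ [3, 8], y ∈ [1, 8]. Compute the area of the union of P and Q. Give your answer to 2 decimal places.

39.00

By inclusion–exclusion:
Individual areas: |P| = 8, |Q| = 35.
|P∩Q|: x∈[3,5], y∈[4,6] → 2·2 = 4.
|P ∪ Q| = 43 − 4 = 39.00.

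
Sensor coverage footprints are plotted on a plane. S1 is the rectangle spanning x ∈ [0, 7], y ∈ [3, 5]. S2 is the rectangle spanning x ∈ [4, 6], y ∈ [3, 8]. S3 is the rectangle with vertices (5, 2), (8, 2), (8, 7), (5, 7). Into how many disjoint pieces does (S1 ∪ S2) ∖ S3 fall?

(S1 ∪ S2) ∖ S3 is a single connected region.

1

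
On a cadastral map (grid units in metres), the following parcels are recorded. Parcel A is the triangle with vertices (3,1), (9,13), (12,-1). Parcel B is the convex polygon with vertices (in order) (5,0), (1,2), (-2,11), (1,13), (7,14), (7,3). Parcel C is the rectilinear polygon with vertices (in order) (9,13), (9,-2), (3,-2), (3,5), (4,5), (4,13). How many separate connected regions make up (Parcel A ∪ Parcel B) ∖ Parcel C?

2

(Parcel A ∪ Parcel B) ∖ Parcel C splits into 2 disjoint pieces (area 20, area 50.5).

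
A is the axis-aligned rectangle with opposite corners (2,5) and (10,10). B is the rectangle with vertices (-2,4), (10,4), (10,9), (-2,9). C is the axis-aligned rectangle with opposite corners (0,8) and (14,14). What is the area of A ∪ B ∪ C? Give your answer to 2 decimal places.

134.00

By inclusion–exclusion:
Individual areas: |A| = 40, |B| = 60, |C| = 84.
|A∩B|: x∈[2,10], y∈[5,9] → 8·4 = 32.
|A∩C|: x∈[2,10], y∈[8,10] → 8·2 = 16.
|B∩C|: x∈[0,10], y∈[8,9] → 10·1 = 10.
|A∩B∩C| = 8.
|A ∪ B ∪ C| = 184 − 58 + 8 = 134.00.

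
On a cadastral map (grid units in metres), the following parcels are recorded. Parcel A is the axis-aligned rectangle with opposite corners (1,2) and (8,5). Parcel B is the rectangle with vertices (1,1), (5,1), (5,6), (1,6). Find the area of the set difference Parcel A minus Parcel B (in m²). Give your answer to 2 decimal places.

|Parcel A∩Parcel B|: x∈[1,5], y∈[2,5] → 4·3 = 12.
|Parcel A| = 21.
|Parcel A ∖ Parcel B| = |Parcel A| − |Parcel A∩Parcel B| = 21 − 12 = 9.00.

9.00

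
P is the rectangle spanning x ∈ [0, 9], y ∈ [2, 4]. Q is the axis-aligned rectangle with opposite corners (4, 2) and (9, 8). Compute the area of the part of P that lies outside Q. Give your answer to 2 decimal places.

|P∩Q|: x∈[4,9], y∈[2,4] → 5·2 = 10.
|P| = 18.
|P ∖ Q| = |P| − |P∩Q| = 18 − 10 = 8.00.

8.00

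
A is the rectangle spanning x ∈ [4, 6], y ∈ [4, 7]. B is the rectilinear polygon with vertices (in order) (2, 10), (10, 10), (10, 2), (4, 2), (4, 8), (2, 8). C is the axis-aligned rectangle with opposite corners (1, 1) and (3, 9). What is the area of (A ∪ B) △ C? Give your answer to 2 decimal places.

|A ∪ B| = 52.
|(A ∪ B) ∩ C| = 1.
|(A ∪ B) △ C| = 52 + 16 − 2 = 66.00.

66.00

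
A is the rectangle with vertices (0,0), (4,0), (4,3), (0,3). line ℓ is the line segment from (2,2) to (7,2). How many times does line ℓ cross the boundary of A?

1

The segment meets the boundary at (4,2).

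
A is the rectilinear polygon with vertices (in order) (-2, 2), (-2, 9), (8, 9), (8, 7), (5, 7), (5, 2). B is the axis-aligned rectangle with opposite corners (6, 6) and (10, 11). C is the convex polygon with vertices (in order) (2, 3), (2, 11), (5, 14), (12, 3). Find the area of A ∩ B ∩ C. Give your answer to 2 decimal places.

4.00

The intersection is the polygon with vertices (8,7), (6,7), (6,9), (8,9).
By the shoelace formula its area is 4.00.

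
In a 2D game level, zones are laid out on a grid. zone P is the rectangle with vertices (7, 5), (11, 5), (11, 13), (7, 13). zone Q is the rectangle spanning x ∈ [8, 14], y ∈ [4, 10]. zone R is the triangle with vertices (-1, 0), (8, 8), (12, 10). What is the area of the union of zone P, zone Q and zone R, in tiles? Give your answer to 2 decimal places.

56.83

By inclusion–exclusion:
Individual areas: |zone P| = 32, |zone Q| = 36, |zone R| = 7.
|zone P∩zone Q|: x∈[8,11], y∈[5,10] → 3·5 = 15.
|zone P∩zone R| = 3.0363.
|zone Q∩zone R| = 2.1538.
|zone P∩zone Q∩zone R| = 2.0192.
|zone P ∪ zone Q ∪ zone R| = 75 − 20.1902 + 2.0192 = 56.83.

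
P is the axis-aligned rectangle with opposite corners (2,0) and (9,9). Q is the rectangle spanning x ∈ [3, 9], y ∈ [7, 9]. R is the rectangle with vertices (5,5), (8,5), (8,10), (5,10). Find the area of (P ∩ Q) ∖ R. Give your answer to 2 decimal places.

|P ∩ Q| = 12.
|(P ∩ Q) ∩ R| = 6.
|(P ∩ Q) ∖ R| = 12 − 6 = 6.00.

6.00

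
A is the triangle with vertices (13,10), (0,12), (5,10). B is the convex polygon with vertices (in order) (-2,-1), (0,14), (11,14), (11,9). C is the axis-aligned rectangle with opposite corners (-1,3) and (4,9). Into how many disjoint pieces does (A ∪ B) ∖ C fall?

(A ∪ B) ∖ C splits into 2 disjoint pieces (area 75.8205, area 10.15).

2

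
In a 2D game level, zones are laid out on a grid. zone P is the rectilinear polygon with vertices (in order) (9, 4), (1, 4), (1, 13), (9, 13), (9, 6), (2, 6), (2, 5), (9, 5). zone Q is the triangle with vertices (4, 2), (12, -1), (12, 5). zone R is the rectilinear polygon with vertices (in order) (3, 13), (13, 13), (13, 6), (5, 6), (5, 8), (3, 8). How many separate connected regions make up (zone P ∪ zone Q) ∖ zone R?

(zone P ∪ zone Q) ∖ zone R splits into 2 disjoint pieces (area 27, area 24).

2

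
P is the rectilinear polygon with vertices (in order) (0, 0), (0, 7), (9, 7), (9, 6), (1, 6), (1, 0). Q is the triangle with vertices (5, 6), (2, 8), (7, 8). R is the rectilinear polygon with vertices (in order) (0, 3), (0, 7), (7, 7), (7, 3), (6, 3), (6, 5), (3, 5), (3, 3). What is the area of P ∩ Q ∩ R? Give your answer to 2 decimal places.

1.25

The intersection is the polygon with vertices (5,6), (3.5,7), (6,7).
By the shoelace formula its area is 1.25.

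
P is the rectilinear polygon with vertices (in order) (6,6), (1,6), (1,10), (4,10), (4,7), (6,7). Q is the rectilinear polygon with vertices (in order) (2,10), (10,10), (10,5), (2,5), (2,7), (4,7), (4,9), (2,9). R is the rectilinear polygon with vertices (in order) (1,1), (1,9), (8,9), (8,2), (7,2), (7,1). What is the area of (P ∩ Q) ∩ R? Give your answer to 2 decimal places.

4.00

|P ∩ Q| = 6.
|(P ∩ Q) ∩ R| = 4.00.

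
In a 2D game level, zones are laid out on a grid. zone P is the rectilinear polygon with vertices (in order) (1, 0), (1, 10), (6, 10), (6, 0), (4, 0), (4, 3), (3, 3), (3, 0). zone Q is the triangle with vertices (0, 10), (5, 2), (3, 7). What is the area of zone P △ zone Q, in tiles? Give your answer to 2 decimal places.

43.10

|zone P| = 47, |zone Q| = 4.5, |zone P∩zone Q| = 4.2.
|zone P △ zone Q| = |zone P| + |zone Q| − 2·|zone P∩zone Q| = 47 + 4.5 − 8.4 = 43.10.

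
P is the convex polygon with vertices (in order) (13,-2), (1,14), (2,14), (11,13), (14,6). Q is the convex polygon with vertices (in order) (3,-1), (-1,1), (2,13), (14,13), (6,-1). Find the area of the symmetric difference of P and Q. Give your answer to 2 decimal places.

|P| = 90, |Q| = 132, |P∩Q| = 52.2492.
|P △ Q| = |P| + |Q| − 2·|P∩Q| = 90 + 132 − 104.4983 = 117.50.

117.50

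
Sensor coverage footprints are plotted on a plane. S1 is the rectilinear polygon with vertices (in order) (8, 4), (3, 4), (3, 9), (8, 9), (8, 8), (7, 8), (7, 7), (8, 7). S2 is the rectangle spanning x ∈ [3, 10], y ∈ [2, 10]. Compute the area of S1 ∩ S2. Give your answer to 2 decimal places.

The intersection is the polygon with vertices (3,4), (3,9), (8,9), (8,8), (7,8), (7,7), (8,7), (8,4).
By the shoelace formula its area is 24.00.

24.00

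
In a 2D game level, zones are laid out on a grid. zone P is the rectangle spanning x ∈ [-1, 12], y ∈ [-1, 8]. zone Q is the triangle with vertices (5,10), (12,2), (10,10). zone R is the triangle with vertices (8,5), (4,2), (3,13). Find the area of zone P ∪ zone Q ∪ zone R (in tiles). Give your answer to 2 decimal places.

By inclusion–exclusion:
Individual areas: |zone P| = 117, |zone Q| = 20, |zone R| = 23.5.
|zone P∩zone Q| = 11.25.
|zone P∩zone R| = 16.8239.
|zone Q∩zone R| = 0.
|zone P∩zone Q∩zone R| = 0.
|zone P ∪ zone Q ∪ zone R| = 160.5 − 28.0739 + 0 = 132.43.

132.43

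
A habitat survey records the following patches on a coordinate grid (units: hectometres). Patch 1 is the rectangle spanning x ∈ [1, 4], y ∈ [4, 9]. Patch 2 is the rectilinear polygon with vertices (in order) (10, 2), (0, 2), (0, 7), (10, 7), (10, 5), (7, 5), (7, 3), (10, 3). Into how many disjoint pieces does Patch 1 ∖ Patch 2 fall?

1

Patch 1 ∖ Patch 2 is a single connected region.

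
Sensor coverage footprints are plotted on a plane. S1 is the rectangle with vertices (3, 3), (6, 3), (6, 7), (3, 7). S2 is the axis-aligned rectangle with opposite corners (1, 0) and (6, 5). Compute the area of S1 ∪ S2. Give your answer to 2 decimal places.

31.00

By inclusion–exclusion:
Individual areas: |S1| = 12, |S2| = 25.
|S1∩S2|: x∈[3,6], y∈[3,5] → 3·2 = 6.
|S1 ∪ S2| = 37 − 6 = 31.00.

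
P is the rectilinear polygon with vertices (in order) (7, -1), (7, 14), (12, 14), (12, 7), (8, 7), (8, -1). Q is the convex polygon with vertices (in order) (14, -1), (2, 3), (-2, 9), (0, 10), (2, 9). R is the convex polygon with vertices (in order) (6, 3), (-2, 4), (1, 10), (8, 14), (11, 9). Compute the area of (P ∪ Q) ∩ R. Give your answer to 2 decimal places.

|P ∪ Q| = 89.75.
|(P ∪ Q) ∩ R| = 48.41.

48.41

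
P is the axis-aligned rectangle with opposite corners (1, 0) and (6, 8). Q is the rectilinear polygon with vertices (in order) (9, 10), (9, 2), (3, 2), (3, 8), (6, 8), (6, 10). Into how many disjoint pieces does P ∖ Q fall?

1

P ∖ Q is a single connected region.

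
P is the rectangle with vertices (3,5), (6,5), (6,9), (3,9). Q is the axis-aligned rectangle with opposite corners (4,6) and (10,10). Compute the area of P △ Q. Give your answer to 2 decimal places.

|P∩Q|: x∈[4,6], y∈[6,9] → 2·3 = 6.
|P △ Q| = |P| + |Q| − 2·|P∩Q| = 12 + 24 − 12 = 24.00.

24.00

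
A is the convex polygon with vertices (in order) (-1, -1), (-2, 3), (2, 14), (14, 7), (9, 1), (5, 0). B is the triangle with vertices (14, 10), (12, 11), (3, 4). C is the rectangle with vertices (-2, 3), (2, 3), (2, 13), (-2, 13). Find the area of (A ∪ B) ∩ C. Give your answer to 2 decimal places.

The region (A ∪ B) ∩ C is the polygon with vertices (1.636,13), (2,13), (2,3), (-2,3).
By the shoelace formula its area is 21.82.

21.82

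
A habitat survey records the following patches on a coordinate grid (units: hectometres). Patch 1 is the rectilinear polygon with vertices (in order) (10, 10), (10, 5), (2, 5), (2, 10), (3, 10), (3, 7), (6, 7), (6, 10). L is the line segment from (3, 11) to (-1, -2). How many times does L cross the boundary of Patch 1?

The segment meets the boundary at (2,7.75), (2.692,10).

2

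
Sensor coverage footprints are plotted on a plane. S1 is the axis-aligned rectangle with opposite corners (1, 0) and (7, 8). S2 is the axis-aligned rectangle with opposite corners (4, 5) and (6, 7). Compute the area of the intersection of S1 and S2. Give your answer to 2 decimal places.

|S1∩S2|: x∈[4,6], y∈[5,7] → 2·2 = 4.

4.00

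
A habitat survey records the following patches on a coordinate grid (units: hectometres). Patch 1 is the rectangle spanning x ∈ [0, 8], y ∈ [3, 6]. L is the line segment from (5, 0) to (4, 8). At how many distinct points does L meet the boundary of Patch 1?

The segment meets the boundary at (4.25,6), (4.625,3).

2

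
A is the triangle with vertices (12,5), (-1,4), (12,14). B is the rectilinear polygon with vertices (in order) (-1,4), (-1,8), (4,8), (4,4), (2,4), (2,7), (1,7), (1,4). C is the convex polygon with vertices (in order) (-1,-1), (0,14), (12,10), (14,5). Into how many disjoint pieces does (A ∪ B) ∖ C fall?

(A ∪ B) ∖ C splits into 2 disjoint pieces (area 1.8667, area 7.2558).

2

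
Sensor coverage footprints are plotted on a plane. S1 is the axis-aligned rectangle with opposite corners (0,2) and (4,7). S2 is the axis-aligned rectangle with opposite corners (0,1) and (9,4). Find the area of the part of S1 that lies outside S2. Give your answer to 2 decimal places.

12.00

|S1∩S2|: x∈[0,4], y∈[2,4] → 4·2 = 8.
|S1| = 20.
|S1 ∖ S2| = |S1| − |S1∩S2| = 20 − 8 = 12.00.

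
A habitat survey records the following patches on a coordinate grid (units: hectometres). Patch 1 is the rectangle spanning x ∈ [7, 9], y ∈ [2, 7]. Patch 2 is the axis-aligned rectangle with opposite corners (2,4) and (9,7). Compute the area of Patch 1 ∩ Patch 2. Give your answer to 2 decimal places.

|Patch 1∩Patch 2|: x∈[7,9], y∈[4,7] → 2·3 = 6.

6.00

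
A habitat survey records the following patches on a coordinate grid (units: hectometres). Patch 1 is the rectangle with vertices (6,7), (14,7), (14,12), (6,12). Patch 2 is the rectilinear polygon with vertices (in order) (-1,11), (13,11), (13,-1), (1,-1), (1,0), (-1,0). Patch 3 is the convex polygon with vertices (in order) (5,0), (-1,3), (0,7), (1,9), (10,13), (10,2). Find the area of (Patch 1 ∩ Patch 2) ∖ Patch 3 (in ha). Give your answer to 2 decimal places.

12.00

|Patch 1 ∩ Patch 2| = 28.
|(Patch 1 ∩ Patch 2) ∩ Patch 3| = 16.
|(Patch 1 ∩ Patch 2) ∖ Patch 3| = 28 − 16 = 12.00.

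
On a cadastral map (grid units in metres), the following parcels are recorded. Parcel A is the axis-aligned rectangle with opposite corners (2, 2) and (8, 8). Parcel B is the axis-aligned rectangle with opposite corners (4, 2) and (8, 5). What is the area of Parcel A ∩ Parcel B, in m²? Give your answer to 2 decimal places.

12.00

|Parcel A∩Parcel B|: x∈[4,8], y∈[2,5] → 4·3 = 12.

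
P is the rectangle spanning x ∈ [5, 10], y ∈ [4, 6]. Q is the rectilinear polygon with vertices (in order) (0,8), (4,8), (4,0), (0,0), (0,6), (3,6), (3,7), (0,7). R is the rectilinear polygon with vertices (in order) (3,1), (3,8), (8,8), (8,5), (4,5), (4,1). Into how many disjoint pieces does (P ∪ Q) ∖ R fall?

(P ∪ Q) ∖ R splits into 3 disjoint pieces (area 7, area 3, area 19).

3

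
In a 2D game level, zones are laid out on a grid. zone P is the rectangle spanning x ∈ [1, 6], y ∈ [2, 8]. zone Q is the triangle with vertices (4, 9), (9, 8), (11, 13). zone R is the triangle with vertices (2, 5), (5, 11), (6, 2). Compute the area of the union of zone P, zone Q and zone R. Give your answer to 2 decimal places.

By inclusion–exclusion:
Individual areas: |zone P| = 30, |zone Q| = 13.5, |zone R| = 16.5.
|zone P∩zone Q| = 0.
|zone P∩zone R| = 13.75.
|zone Q∩zone R| = 0.5541.
|zone P∩zone Q∩zone R| = 0.
|zone P ∪ zone Q ∪ zone R| = 60 − 14.3041 + 0 = 45.70.

45.70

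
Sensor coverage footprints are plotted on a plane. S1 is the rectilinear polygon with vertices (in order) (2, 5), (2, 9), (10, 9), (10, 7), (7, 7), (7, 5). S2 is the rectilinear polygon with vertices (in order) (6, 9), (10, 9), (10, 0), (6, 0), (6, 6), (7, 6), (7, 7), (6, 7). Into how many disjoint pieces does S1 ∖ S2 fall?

1

S1 ∖ S2 is a single connected region.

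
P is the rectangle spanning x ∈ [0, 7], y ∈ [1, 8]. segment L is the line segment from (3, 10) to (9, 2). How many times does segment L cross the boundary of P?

2

The segment meets the boundary at (7,4.667), (4.5,8).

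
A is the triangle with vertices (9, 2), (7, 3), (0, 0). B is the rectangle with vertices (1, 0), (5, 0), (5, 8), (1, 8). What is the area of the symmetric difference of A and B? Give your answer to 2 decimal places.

33.55

|A| = 6.5, |B| = 32, |A∩B| = 2.4762.
|A △ B| = |A| + |B| − 2·|A∩B| = 6.5 + 32 − 4.9524 = 33.55.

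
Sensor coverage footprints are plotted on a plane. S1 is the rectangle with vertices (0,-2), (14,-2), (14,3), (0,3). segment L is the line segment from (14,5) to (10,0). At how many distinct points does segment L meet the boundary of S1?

1

The segment meets the boundary at (12.4,3).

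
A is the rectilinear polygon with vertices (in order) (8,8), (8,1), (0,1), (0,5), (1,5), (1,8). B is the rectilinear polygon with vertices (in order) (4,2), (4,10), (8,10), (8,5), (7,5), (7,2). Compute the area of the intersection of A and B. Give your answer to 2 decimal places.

21.00

The intersection is the polygon with vertices (8,5), (7,5), (7,2), (4,2), (4,8), (8,8).
By the shoelace formula its area is 21.00.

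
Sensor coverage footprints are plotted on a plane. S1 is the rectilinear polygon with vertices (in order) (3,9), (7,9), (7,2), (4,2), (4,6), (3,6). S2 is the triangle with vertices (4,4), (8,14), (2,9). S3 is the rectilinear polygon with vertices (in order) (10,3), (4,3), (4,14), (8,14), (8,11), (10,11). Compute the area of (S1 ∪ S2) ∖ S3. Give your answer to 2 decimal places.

9.72

|S1 ∪ S2| = 36.05.
|(S1 ∪ S2) ∩ S3| = 26.3333.
|(S1 ∪ S2) ∖ S3| = 36.05 − 26.3333 = 9.72.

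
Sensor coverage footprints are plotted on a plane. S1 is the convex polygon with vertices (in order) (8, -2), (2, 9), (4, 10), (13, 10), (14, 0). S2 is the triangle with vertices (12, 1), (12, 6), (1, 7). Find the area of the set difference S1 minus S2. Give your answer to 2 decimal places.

|S1| = 99, |S1∩S2| = 26.0118.
|S1 ∖ S2| = |S1| − |S1∩S2| = 99 − 26.0118 = 72.99.

72.99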